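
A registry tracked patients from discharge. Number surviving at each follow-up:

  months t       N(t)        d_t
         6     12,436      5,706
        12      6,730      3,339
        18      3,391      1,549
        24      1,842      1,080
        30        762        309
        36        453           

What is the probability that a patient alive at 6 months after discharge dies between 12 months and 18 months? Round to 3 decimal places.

This is the probability of reaching 12 but not 18, conditional on being alive at 6: (N(12) − N(18)) / N(6).
= (6,730 − 3,391) / 12,436 = 3,339 / 12,436 = 0.268495.

0.268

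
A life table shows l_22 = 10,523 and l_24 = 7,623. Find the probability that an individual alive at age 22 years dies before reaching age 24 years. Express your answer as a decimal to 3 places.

P(die before 24 | alive at 22) = 1 − l_24/l_22 = 1 − 7,623/10,523 = (2,900)/10,523 = 0.275587.

0.276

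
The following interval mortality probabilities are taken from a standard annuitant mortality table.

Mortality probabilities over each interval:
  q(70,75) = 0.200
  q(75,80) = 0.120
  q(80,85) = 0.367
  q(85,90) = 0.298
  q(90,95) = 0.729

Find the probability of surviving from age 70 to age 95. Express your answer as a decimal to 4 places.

Survival from 70 to 95 is the product of surviving each interval: (1 − 0.200) × (1 − 0.120) × (1 − 0.367) × (1 − 0.298) × (1 − 0.729).
= 0.800 × 0.880 × 0.633 × 0.702 × 0.271 = 0.084778.

0.0848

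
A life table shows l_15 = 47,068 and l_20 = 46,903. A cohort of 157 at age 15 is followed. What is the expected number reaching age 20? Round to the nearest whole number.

156

The relevant probability is 46,903/47,068 = 0.996494.
Expected number = 157 × 0.996494 = 156.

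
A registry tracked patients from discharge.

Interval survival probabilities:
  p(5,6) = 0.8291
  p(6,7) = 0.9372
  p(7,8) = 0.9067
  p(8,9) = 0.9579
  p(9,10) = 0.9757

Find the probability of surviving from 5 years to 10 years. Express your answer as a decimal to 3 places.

0.658

P(survive 5→10) = 0.8291 × 0.9372 × 0.9067 × 0.9579 × 0.9757.
= 0.658475.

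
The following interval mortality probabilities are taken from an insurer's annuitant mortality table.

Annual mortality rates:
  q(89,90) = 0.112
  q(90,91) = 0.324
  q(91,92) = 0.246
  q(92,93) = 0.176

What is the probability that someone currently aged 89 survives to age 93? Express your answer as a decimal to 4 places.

P(survive 89→93) = (1 − 0.112) × (1 − 0.324) × (1 − 0.246) × (1 − 0.176).
= 0.888 × 0.676 × 0.754 × 0.824 = 0.372957.

0.3730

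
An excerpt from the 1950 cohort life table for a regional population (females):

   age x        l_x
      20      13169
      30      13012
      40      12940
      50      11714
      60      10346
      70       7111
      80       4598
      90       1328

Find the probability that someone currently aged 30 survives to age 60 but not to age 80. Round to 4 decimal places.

We want 30|20q30 = (l_60 − l_80)/l_30.
This is the probability of reaching 60 but not 80, conditional on being alive at 30: (l_60 − l_80) / l_30.
= (10346 − 4598) / 13012 = 5748 / 13012 = 0.441746.

0.4417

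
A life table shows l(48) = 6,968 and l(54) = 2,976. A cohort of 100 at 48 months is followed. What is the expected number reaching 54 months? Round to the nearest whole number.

The relevant probability is 2,976/6,968 = 0.427095.
Expected number = 100 × 0.427095 = 43.

43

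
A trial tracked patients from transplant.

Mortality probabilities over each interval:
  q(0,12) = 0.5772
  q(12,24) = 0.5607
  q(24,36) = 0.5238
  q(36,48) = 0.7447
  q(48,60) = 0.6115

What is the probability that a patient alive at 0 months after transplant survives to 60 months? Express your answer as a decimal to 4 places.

0.0088

Survival from 0 to 60 is the product of surviving each interval: (1 − 0.5772) × (1 − 0.5607) × (1 − 0.5238) × (1 − 0.7447) × (1 − 0.6115).
= 0.4228 × 0.4393 × 0.4762 × 0.2553 × 0.3885 = 0.008773.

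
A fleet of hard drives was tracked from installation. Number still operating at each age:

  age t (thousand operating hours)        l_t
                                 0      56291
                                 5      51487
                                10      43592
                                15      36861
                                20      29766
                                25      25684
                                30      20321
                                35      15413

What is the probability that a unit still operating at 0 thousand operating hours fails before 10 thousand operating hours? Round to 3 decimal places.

0.226

P(fail before 10 | operational at 0) = 1 − l_10/l_0 = 1 − 43592/56291 = (12699)/56291 = 0.225596.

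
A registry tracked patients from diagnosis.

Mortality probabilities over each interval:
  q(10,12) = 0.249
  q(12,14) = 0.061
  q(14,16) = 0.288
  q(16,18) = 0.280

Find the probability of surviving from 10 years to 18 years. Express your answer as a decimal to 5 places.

Chaining the interval survival probabilities: (1 − 0.249) × (1 − 0.061) × (1 − 0.288) × (1 − 0.280).
= 0.751 × 0.939 × 0.712 × 0.720 = 0.361508.

0.36151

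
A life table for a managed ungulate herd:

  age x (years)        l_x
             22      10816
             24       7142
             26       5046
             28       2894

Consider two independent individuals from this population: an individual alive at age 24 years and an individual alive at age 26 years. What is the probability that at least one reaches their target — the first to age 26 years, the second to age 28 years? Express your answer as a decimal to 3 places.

p₁ = l_26/l_24 = 5046/7142 = 0.706525; p₂ = l_28/l_26 = 2894/5046 = 0.573524.
P(at least one) = 1 − (1−p₁)(1−p₂) = 1 − 0.293475 × 0.426476 = 0.874840.

0.875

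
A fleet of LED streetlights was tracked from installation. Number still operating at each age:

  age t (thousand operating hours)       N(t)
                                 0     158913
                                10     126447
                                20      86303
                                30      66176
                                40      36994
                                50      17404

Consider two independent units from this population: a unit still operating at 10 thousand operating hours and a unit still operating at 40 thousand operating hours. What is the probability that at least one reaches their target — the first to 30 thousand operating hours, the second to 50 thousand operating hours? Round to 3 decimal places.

p₁ = N(30)/N(10) = 66176/126447 = 0.523350; p₂ = N(50)/N(40) = 17404/36994 = 0.470455.
P(at least one) = 1 − (1−p₁)(1−p₂) = 1 − 0.476650 × 0.529545 = 0.747592.

0.748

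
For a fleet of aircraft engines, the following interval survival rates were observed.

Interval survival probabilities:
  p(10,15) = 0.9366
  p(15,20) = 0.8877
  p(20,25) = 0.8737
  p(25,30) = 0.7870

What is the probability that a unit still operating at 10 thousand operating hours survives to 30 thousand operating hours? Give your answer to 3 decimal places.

0.572

Survival from 10 to 30 is the product of surviving each interval: 0.9366 × 0.8877 × 0.8737 × 0.7870.
= 0.571686.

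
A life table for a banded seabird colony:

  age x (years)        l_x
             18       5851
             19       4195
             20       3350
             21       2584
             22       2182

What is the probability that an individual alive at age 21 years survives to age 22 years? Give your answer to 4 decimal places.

The conditional survival probability is l_22/l_21 = 2182/2584 = 0.844427.

0.8444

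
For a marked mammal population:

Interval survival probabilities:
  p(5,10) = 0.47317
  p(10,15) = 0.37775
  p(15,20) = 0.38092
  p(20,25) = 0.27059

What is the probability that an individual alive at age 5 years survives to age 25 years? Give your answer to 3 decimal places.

The overall survival probability is 0.47317 × 0.37775 × 0.38092 × 0.27059.
= 0.018423.

0.018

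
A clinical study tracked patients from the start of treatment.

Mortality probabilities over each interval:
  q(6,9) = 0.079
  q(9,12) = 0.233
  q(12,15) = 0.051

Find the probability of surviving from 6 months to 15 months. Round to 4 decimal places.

Survival from 6 to 15 is the product of surviving each interval: (1 − 0.079) × (1 − 0.233) × (1 − 0.051).
= 0.921 × 0.767 × 0.949 = 0.670380.

0.6704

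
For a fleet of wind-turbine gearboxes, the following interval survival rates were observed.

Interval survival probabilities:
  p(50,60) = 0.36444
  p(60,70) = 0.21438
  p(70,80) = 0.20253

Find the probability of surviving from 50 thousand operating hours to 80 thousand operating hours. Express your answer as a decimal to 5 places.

0.01582

P(survive 50→80) = 0.36444 × 0.21438 × 0.20253.
= 0.015823.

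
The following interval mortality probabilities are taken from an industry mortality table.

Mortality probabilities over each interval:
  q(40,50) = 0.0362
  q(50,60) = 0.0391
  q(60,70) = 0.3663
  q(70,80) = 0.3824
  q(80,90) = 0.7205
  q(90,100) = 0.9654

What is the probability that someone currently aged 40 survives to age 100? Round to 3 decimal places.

Chaining the interval survival probabilities: (1 − 0.0362) × (1 − 0.0391) × (1 − 0.3663) × (1 − 0.3824) × (1 − 0.7205) × (1 − 0.9654).
= 0.9638 × 0.9609 × 0.6337 × 0.6176 × 0.2795 × 0.0346 = 0.003505.

0.004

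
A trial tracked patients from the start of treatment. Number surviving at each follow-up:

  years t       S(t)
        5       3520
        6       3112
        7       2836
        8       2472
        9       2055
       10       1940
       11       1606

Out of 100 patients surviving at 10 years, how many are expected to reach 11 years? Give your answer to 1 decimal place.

The relevant probability is 1606/1940 = 0.827835.
Expected number = 100 × 0.827835 = 82.8.

82.8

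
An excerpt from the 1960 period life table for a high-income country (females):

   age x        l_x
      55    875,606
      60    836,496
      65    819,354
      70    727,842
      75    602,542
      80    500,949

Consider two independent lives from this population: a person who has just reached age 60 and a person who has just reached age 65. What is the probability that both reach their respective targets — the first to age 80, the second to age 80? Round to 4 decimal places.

0.3661

p₁ = l_80/l_60 = 500,949/836,496 = 0.598866; p₂ = l_80/l_65 = 500,949/819,354 = 0.611395.
P(both) = p₁ × p₂ = 0.598866 × 0.611395 = 0.366144.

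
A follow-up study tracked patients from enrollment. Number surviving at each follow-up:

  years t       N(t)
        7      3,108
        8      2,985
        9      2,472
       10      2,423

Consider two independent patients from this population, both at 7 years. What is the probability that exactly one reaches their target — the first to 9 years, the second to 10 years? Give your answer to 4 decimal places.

0.3348

p₁ = N(9)/N(7) = 2,472/3,108 = 0.795367; p₂ = N(10)/N(7) = 2,423/3,108 = 0.779601.
P(exactly one) = p₁(1−p₂) + (1−p₁)p₂ = 0.175298 + 0.159532 = 0.334830.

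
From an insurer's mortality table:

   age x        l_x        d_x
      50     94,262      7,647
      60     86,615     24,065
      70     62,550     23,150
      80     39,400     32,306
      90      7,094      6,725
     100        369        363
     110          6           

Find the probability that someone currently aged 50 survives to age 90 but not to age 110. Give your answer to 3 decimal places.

We want 40|20q50 = (l_90 − l_110)/l_50.
This is the probability of reaching 90 but not 110, conditional on being alive at 50: (l_90 − l_110) / l_50.
= (7,094 − 6) / 94,262 = 7,088 / 94,262 = 0.075195.

0.075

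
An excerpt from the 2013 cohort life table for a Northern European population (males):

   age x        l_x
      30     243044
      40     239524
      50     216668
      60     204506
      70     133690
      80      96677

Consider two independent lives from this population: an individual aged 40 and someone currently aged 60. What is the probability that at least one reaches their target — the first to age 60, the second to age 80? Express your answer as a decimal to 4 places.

p₁ = l_60/l_40 = 204506/239524 = 0.853802; p₂ = l_80/l_60 = 96677/204506 = 0.472734.
P(at least one) = 1 − (1−p₁)(1−p₂) = 1 − 0.146198 × 0.527266 = 0.922915.

0.9229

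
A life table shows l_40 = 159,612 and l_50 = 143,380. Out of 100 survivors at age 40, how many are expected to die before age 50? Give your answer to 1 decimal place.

The relevant probability is 1 − 143,380/159,612 = 0.101697.
Expected number = 100 × 0.101697 = 10.2.

10.2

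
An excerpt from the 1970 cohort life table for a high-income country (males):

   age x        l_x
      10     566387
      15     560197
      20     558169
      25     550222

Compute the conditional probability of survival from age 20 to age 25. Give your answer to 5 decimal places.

0.98576

We want 5p20 = l_25/l_20.
The conditional survival probability is l_25/l_20 = 550222/558169 = 0.985762.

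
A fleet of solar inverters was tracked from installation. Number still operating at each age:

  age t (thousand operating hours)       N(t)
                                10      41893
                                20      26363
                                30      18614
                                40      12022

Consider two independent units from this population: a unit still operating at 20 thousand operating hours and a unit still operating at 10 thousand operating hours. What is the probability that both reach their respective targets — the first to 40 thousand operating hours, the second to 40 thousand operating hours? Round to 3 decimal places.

0.131

p₁ = N(40)/N(20) = 12022/26363 = 0.456018; p₂ = N(40)/N(10) = 12022/41893 = 0.286969.
P(both) = p₁ × p₂ = 0.456018 × 0.286969 = 0.130863.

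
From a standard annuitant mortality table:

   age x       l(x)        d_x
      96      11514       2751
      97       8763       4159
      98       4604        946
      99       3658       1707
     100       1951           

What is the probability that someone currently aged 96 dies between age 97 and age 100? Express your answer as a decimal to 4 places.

0.5916

This is the probability of reaching 97 but not 100, conditional on being alive at 96: (l(97) − l(100)) / l(96).
= (8763 − 1951) / 11514 = 6812 / 11514 = 0.591628.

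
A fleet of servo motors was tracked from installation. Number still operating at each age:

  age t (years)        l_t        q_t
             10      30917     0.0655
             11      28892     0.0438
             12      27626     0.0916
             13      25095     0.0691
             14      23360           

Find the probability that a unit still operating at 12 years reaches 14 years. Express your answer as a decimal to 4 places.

0.8456

The conditional survival probability is l_14/l_12 = 23360/27626 = 0.845580.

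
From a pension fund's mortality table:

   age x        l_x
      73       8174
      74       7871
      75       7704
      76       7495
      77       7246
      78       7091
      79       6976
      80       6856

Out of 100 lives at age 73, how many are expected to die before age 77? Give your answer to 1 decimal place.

11.4

The relevant probability is 1 − 7246/8174 = 0.113531.
Expected number = 100 × 0.113531 = 11.4.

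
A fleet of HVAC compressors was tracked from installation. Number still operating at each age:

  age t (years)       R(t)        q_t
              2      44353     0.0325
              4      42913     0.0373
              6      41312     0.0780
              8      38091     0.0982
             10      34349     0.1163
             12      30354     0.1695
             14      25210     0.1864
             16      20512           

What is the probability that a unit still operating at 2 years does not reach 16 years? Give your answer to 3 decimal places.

0.538

P(fail before 16 | operational at 2) = 1 − R(16)/R(2) = 1 − 20512/44353 = (23841)/44353 = 0.537528.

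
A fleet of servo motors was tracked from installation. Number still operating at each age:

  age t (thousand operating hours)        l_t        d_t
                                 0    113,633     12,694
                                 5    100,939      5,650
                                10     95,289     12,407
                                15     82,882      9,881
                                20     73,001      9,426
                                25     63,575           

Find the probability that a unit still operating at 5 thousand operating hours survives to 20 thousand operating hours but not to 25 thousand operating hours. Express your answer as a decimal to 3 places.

0.093

This is the probability of reaching 20 but not 25, conditional on being operational at 5: (l_20 − l_25) / l_5.
= (73,001 − 63,575) / 100,939 = 9,426 / 100,939 = 0.093383.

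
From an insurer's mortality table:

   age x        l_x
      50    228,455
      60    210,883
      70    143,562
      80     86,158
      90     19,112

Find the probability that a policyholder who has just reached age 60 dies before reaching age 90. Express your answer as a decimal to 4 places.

P(die before 90 | alive at 60) = 1 − l_90/l_60 = 1 − 19,112/210,883 = (191,771)/210,883 = 0.909372.

0.9094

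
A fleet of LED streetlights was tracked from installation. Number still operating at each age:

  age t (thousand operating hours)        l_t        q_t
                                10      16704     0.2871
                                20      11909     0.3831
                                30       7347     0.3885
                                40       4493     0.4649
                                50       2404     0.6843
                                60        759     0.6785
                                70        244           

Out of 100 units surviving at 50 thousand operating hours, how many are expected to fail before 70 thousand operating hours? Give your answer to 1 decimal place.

The relevant probability is 1 − 244/2404 = 0.898502.
Expected number = 100 × 0.898502 = 89.9.

89.9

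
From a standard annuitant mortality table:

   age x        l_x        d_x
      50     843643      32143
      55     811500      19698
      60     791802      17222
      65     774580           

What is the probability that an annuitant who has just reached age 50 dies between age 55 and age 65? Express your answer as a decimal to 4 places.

0.0438

We want 5|10q50 = (l_55 − l_65)/l_50.
This is the probability of reaching 55 but not 65, conditional on being alive at 50: (l_55 − l_65) / l_50.
= (811500 − 774580) / 843643 = 36920 / 843643 = 0.043763.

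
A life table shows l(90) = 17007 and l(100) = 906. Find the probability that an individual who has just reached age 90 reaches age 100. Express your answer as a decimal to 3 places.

The conditional survival probability is l(100)/l(90) = 906/17007 = 0.053272.

0.053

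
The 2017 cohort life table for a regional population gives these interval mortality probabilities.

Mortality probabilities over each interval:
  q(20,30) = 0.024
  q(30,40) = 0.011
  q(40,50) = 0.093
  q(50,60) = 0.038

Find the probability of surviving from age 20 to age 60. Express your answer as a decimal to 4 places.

0.8422

P(survive 20→60) = (1 − 0.024) × (1 − 0.011) × (1 − 0.093) × (1 − 0.038).
= 0.976 × 0.989 × 0.907 × 0.962 = 0.842226.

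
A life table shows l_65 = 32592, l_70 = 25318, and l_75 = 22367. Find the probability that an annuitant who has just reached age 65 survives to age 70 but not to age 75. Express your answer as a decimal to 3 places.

We want 5|5q65 = (l_70 − l_75)/l_65.
This is the probability of reaching 70 but not 75, conditional on being alive at 65: (l_70 − l_75) / l_65.
= (25318 − 22367) / 32592 = 2951 / 32592 = 0.090544.

0.091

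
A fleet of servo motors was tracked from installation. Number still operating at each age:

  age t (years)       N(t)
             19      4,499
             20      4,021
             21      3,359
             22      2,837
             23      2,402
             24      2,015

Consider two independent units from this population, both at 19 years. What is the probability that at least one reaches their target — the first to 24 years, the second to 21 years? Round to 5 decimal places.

p₁ = N(24)/N(19) = 2,015/4,499 = 0.447877; p₂ = N(21)/N(19) = 3,359/4,499 = 0.746610.
P(at least one) = 1 − (1−p₁)(1−p₂) = 1 − 0.552123 × 0.253390 = 0.860098.

0.86010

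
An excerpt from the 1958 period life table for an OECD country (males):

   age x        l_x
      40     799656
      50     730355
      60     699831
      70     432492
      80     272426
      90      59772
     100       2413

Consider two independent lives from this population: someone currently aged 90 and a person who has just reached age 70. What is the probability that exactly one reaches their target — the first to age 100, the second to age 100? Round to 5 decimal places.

0.04550

p₁ = l_100/l_90 = 2413/59772 = 0.040370; p₂ = l_100/l_70 = 2413/432492 = 0.005579.
P(exactly one) = p₁(1−p₂) + (1−p₁)p₂ = 0.040145 + 0.005354 = 0.045499.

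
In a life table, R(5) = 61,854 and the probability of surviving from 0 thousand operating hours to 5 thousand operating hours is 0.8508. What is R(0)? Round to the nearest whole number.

R(0) = R(5) / p = 61,854 / 0.8508 = 72701.

72701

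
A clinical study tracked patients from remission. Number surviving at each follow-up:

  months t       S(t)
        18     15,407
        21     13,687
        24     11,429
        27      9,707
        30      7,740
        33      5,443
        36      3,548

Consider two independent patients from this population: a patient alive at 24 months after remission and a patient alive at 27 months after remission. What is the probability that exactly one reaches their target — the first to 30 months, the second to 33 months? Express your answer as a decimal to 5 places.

0.47847

p₁ = S(30)/S(24) = 7,740/11,429 = 0.677225; p₂ = S(33)/S(27) = 5,443/9,707 = 0.560729.
P(exactly one) = p₁(1−p₂) + (1−p₁)p₂ = 0.297485 + 0.180989 = 0.478475.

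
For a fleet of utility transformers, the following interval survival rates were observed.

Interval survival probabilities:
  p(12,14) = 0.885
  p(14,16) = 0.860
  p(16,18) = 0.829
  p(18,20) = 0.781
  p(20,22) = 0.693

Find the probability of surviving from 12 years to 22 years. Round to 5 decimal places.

P(survive 12→22) = 0.885 × 0.860 × 0.829 × 0.781 × 0.693.
= 0.341492.

0.34149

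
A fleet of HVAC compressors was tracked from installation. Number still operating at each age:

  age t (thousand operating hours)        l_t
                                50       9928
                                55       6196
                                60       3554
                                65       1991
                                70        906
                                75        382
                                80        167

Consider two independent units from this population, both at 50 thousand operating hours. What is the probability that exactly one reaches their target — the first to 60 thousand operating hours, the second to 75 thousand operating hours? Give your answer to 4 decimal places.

0.3689

p₁ = l_60/l_50 = 3554/9928 = 0.357977; p₂ = l_75/l_50 = 382/9928 = 0.038477.
P(exactly one) = p₁(1−p₂) + (1−p₁)p₂ = 0.344203 + 0.024703 = 0.368906.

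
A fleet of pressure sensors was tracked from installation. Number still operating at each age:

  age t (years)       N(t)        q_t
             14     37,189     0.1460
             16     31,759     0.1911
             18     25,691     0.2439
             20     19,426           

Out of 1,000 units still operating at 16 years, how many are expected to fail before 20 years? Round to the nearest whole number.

The relevant probability is 1 − 19,426/31,759 = 0.388331.
Expected number = 1,000 × 0.388331 = 388.

388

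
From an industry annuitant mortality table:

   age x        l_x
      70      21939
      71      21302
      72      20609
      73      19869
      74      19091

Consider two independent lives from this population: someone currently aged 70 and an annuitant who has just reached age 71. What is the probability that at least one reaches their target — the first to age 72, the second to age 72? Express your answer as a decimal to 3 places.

0.998

p₁ = l_72/l_70 = 20609/21939 = 0.939377; p₂ = l_72/l_71 = 20609/21302 = 0.967468.
P(at least one) = 1 − (1−p₁)(1−p₂) = 1 − 0.060623 × 0.032532 = 0.998028.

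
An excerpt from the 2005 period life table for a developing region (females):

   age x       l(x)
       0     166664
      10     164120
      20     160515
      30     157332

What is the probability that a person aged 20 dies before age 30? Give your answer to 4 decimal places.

P(die before 30 | alive at 20) = 1 − l(30)/l(20) = 1 − 157332/160515 = (3183)/160515 = 0.019830.

0.0198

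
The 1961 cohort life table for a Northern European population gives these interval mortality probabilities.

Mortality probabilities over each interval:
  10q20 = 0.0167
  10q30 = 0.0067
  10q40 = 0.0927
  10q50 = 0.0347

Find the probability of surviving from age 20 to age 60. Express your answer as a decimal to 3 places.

Survival from 20 to 60 is the product of surviving each interval: (1 − 0.0167) × (1 − 0.0067) × (1 − 0.0927) × (1 − 0.0347).
= 0.9833 × 0.9933 × 0.9073 × 0.9653 = 0.855421.

0.855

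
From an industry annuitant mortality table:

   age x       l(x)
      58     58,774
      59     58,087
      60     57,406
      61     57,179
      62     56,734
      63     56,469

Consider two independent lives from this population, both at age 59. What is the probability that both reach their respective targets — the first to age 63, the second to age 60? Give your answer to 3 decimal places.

p₁ = l(63)/l(59) = 56,469/58,087 = 0.972145; p₂ = l(60)/l(59) = 57,406/58,087 = 0.988276.
P(both) = p₁ × p₂ = 0.972145 × 0.988276 = 0.960748.

0.961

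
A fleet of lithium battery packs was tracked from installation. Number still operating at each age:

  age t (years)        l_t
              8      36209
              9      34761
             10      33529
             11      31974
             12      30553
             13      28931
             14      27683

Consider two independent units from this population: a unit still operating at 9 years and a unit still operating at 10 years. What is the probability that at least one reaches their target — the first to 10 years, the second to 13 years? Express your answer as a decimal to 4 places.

p₁ = l_10/l_9 = 33529/34761 = 0.964558; p₂ = l_13/l_10 = 28931/33529 = 0.862865.
P(at least one) = 1 − (1−p₁)(1−p₂) = 1 − 0.035442 × 0.137135 = 0.995140.

0.9951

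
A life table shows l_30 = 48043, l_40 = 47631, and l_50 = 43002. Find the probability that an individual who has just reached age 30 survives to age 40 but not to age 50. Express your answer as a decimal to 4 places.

This is the probability of reaching 40 but not 50, conditional on being alive at 30: (l_40 − l_50) / l_30.
= (47631 − 43002) / 48043 = 4629 / 48043 = 0.096351.

0.0964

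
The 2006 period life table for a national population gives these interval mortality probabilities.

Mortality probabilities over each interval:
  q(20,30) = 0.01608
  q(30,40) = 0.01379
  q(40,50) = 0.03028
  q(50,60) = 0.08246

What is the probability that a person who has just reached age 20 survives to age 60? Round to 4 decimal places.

0.8634

The overall survival probability is (1 − 0.01608) × (1 − 0.01379) × (1 − 0.03028) × (1 − 0.08246).
= 0.98392 × 0.98621 × 0.96972 × 0.91754 = 0.863377.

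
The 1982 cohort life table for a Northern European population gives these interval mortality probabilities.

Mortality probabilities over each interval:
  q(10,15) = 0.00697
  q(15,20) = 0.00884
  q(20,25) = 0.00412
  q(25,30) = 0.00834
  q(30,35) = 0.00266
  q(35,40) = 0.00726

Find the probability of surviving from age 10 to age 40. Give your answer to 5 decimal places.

0.96240

The overall survival probability is (1 − 0.00697) × (1 − 0.00884) × (1 − 0.00412) × (1 − 0.00834) × (1 − 0.00266) × (1 − 0.00726).
= 0.99303 × 0.99116 × 0.99588 × 0.99166 × 0.99734 × 0.99274 = 0.962398.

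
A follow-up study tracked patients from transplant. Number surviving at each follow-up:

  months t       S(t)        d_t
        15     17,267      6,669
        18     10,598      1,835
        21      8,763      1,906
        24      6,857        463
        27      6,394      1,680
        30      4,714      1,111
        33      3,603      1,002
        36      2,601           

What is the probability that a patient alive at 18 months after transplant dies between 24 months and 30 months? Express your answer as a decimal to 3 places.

This is the probability of reaching 24 but not 30, conditional on being alive at 18: (S(24) − S(30)) / S(18).
= (6,857 − 4,714) / 10,598 = 2,143 / 10,598 = 0.202208.

0.202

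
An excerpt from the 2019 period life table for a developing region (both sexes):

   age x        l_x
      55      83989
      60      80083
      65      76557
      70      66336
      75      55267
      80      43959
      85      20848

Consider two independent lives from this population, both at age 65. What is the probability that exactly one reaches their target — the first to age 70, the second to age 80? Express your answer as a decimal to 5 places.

0.44561

p₁ = l_70/l_65 = 66336/76557 = 0.866492; p₂ = l_80/l_65 = 43959/76557 = 0.574200.
P(exactly one) = p₁(1−p₂) + (1−p₁)p₂ = 0.368952 + 0.076660 = 0.445613.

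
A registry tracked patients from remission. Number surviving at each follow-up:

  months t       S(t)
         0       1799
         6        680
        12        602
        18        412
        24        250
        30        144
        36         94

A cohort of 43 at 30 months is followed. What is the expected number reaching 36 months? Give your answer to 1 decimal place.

The relevant probability is 94/144 = 0.652778.
Expected number = 43 × 0.652778 = 28.1.

28.1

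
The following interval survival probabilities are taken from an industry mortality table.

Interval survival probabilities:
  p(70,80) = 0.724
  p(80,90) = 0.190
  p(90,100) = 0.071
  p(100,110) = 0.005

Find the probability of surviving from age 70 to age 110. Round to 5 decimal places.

0.00005

P(survive 70→110) = 0.724 × 0.190 × 0.071 × 0.005.
= 0.000049.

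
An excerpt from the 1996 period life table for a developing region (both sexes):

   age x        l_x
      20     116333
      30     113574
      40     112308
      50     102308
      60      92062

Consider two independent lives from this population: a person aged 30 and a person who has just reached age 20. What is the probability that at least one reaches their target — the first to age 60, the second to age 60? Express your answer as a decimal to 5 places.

0.96048

p₁ = l_60/l_30 = 92062/113574 = 0.810590; p₂ = l_60/l_20 = 92062/116333 = 0.791366.
P(at least one) = 1 − (1−p₁)(1−p₂) = 1 − 0.189410 × 0.208634 = 0.960483.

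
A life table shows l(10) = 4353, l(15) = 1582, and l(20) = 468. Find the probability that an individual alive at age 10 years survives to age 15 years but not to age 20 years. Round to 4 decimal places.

0.2559

This is the probability of reaching 15 but not 20, conditional on being alive at 10: (l(15) − l(20)) / l(10).
= (1582 − 468) / 4353 = 1114 / 4353 = 0.255915.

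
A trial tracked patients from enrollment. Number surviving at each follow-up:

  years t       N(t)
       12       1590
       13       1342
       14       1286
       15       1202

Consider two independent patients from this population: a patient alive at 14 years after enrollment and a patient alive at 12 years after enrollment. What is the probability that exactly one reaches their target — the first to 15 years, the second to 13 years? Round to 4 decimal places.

0.2009

p₁ = N(15)/N(14) = 1202/1286 = 0.934681; p₂ = N(13)/N(12) = 1342/1590 = 0.844025.
P(exactly one) = p₁(1−p₂) + (1−p₁)p₂ = 0.145787 + 0.055131 = 0.200918.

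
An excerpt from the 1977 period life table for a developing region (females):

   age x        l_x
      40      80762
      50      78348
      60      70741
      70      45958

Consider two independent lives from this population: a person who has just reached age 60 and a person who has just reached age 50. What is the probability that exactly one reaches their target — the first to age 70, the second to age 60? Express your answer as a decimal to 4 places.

p₁ = l_70/l_60 = 45958/70741 = 0.649666; p₂ = l_60/l_50 = 70741/78348 = 0.902908.
P(exactly one) = p₁(1−p₂) + (1−p₁)p₂ = 0.063077 + 0.316319 = 0.379397.

0.3794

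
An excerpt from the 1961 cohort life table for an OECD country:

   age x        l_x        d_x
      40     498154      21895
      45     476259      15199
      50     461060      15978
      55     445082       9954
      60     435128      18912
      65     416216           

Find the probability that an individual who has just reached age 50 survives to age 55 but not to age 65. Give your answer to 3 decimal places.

0.063

We want 5|10q50 = (l_55 − l_65)/l_50.
This is the probability of reaching 55 but not 65, conditional on being alive at 50: (l_55 − l_65) / l_50.
= (445082 − 416216) / 461060 = 28866 / 461060 = 0.062608.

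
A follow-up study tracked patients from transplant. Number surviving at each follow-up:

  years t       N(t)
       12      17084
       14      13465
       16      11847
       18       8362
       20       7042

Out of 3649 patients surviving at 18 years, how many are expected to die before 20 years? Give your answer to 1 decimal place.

The relevant probability is 1 − 7042/8362 = 0.157857.
Expected number = 3649 × 0.157857 = 576.0.

576.0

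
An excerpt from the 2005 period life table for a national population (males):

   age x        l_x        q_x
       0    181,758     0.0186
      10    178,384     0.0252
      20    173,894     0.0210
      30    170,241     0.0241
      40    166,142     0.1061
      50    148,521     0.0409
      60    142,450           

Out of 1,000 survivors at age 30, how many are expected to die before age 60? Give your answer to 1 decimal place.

163.2

The relevant probability is 1 − 142,450/170,241 = 0.163245.
Expected number = 1,000 × 0.163245 = 163.2.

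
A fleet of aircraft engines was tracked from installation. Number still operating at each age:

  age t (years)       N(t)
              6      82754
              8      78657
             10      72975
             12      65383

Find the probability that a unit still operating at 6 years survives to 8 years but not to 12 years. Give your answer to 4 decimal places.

0.1604

This is the probability of reaching 8 but not 12, conditional on being operational at 6: (N(8) − N(12)) / N(6).
= (78657 − 65383) / 82754 = 13274 / 82754 = 0.160403.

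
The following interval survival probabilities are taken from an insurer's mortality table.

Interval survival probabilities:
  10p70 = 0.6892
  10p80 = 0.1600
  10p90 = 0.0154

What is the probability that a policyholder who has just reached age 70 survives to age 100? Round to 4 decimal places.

Chaining the interval survival probabilities: 0.6892 × 0.1600 × 0.0154.
= 0.001698.

0.0017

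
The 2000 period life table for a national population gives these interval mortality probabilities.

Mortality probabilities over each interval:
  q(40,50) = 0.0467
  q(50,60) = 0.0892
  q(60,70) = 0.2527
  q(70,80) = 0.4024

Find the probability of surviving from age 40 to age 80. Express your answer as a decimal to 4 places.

0.3878

P(survive 40→80) = (1 − 0.0467) × (1 − 0.0892) × (1 − 0.2527) × (1 − 0.4024).
= 0.9533 × 0.9108 × 0.7473 × 0.5976 = 0.387756.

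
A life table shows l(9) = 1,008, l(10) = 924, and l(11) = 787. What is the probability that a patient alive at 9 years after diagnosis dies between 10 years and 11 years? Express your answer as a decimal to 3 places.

0.136

This is the probability of reaching 10 but not 11, conditional on being alive at 9: (l(10) − l(11)) / l(9).
= (924 − 787) / 1,008 = 137 / 1,008 = 0.135913.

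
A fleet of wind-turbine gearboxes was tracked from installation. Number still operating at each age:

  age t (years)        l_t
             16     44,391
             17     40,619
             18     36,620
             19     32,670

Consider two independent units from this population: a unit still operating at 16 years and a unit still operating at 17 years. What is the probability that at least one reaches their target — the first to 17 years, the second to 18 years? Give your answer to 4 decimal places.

p₁ = l_17/l_16 = 40,619/44,391 = 0.915028; p₂ = l_18/l_17 = 36,620/40,619 = 0.901549.
P(at least one) = 1 − (1−p₁)(1−p₂) = 1 − 0.084972 × 0.098451 = 0.991634.

0.9916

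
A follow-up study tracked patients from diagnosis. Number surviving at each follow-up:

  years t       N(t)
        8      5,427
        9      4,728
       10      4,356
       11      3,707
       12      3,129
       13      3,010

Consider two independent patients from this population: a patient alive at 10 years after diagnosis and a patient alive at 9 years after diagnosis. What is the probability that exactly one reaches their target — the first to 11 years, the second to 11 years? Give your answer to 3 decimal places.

0.301

p₁ = N(11)/N(10) = 3,707/4,356 = 0.851010; p₂ = N(11)/N(9) = 3,707/4,728 = 0.784052.
P(exactly one) = p₁(1−p₂) + (1−p₁)p₂ = 0.183774 + 0.116816 = 0.300590.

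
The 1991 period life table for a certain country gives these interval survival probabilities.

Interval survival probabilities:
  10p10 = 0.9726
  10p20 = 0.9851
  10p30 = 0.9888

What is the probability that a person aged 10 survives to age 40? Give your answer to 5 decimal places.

The overall survival probability is 0.9726 × 0.9851 × 0.9888.
= 0.947377.

0.94738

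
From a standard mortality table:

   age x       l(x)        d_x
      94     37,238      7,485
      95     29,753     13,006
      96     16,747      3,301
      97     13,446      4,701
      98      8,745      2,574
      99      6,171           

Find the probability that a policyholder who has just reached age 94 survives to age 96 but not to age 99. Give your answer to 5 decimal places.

This is the probability of reaching 96 but not 99, conditional on being alive at 94: (l(96) − l(99)) / l(94).
= (16,747 − 6,171) / 37,238 = 10,576 / 37,238 = 0.284011.

0.28401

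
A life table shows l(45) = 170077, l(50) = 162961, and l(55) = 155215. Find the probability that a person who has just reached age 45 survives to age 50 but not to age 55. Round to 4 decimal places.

This is the probability of reaching 50 but not 55, conditional on being alive at 45: (l(50) − l(55)) / l(45).
= (162961 − 155215) / 170077 = 7746 / 170077 = 0.045544.

0.0455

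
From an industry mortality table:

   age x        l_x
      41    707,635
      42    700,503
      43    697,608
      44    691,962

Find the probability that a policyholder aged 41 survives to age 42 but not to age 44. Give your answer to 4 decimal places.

This is the probability of reaching 42 but not 44, conditional on being alive at 41: (l_42 − l_44) / l_41.
= (700,503 − 691,962) / 707,635 = 8,541 / 707,635 = 0.012070.

0.0121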